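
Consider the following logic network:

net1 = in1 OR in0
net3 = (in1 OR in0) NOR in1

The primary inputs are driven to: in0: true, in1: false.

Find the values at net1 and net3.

net1 = true; net3 = false

net1 = false OR true = true
net3 = (false OR true) NOR false = false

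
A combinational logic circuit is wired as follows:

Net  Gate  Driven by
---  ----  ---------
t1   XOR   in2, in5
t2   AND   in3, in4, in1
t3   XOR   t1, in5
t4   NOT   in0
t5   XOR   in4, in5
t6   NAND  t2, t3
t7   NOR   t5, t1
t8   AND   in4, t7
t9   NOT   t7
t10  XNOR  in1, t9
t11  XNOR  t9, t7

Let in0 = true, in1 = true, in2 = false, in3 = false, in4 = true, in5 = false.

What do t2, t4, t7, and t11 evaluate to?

t2 = false; t4 = false; t7 = false; t11 = false

t1 = in2 XOR in5 = false XOR false = false
t2 = in3 AND in4 AND in1 = false AND true AND true = false
t4 = NOT in0 = NOT true = false
t5 = in4 XOR in5 = true XOR false = true
t7 = t5 NOR t1 = true NOR false = false
t9 = NOT t7 = NOT false = true
t11 = t9 XNOR t7 = true XNOR false = false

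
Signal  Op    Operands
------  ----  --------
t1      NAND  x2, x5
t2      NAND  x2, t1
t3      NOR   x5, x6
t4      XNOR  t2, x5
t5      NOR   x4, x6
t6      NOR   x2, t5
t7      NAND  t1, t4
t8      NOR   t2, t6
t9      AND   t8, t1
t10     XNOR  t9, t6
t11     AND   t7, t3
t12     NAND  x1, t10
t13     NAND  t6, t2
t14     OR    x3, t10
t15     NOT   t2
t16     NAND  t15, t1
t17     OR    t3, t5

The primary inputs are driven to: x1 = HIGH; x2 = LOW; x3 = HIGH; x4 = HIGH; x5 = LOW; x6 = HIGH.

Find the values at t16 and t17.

t1 = x2 NAND x5 = LOW NAND LOW = HIGH
t2 = x2 NAND t1 = LOW NAND HIGH = HIGH
t3 = x5 NOR x6 = LOW NOR HIGH = LOW
t5 = x4 NOR x6 = HIGH NOR HIGH = LOW
t15 = NOT t2 = NOT HIGH = LOW
t16 = t15 NAND t1 = LOW NAND HIGH = HIGH
t17 = t3 OR t5 = LOW OR LOW = LOW

t16 = HIGH; t17 = LOW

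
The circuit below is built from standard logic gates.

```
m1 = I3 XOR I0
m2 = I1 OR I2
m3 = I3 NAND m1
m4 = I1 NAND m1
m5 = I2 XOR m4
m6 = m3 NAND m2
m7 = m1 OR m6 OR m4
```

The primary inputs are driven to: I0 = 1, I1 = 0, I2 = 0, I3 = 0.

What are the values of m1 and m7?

m1 = 1; m7 = 1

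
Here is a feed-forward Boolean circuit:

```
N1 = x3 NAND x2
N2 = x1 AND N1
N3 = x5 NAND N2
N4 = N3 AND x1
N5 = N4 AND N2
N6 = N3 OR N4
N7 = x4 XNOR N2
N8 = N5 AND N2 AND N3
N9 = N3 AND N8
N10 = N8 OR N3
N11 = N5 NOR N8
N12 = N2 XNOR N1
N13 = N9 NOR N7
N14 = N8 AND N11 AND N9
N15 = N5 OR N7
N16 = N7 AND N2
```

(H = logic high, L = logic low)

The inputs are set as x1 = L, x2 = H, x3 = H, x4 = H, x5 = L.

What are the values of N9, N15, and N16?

N1 = x3 NAND x2 = H NAND H = L
N2 = x1 AND N1 = L AND L = L
N3 = x5 NAND N2 = L NAND L = H
N4 = N3 AND x1 = H AND L = L
N5 = N4 AND N2 = L AND L = L
N7 = x4 XNOR N2 = H XNOR L = L
N8 = N5 AND N2 AND N3 = L AND L AND H = L
N9 = N3 AND N8 = H AND L = L
N15 = N5 OR N7 = L OR L = L
N16 = N7 AND N2 = L AND L = L

N9 = L, N15 = L, N16 = L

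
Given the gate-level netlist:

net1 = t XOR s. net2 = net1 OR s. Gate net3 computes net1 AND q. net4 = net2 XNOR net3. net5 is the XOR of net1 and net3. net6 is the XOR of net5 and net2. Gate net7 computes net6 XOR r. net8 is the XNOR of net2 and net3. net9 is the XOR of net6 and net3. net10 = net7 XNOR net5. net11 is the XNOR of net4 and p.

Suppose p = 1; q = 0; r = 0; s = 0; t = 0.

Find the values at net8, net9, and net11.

net8 = 1, net9 = 0, net11 = 1

net1 = t XOR s = 0 XOR 0 = 0
net2 = net1 OR s = 0 OR 0 = 0
net3 = net1 AND q = 0 AND 0 = 0
net4 = net2 XNOR net3 = 0 XNOR 0 = 1
net5 = net1 XOR net3 = 0 XOR 0 = 0
net6 = net5 XOR net2 = 0 XOR 0 = 0
net8 = net2 XNOR net3 = 0 XNOR 0 = 1
net9 = net6 XOR net3 = 0 XOR 0 = 0
net11 = net4 XNOR p = 1 XNOR 1 = 1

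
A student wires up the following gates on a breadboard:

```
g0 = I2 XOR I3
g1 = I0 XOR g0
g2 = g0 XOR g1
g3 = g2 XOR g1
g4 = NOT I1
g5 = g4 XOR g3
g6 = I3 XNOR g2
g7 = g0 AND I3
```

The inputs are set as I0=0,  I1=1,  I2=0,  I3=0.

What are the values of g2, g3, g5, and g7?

g2 = 0, g3 = 0, g5 = 0, g7 = 0

g0 = I2 XOR I3 = 0 XOR 0 = 0
g1 = I0 XOR g0 = 0 XOR 0 = 0
g2 = g0 XOR g1 = 0 XOR 0 = 0
g3 = g2 XOR g1 = 0 XOR 0 = 0
g4 = NOT I1 = NOT 1 = 0
g5 = g4 XOR g3 = 0 XOR 0 = 0
g7 = g0 AND I3 = 0 AND 0 = 0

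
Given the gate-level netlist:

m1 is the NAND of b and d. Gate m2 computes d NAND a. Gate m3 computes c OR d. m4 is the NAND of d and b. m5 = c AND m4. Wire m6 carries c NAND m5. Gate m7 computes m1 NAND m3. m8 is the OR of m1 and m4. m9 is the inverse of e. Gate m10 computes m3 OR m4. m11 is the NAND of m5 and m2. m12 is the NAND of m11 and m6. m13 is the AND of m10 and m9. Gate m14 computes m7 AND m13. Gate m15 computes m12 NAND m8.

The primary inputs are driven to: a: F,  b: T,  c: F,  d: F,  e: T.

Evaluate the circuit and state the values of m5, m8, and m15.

m1 = b NAND d = T NAND F = T
m2 = d NAND a = F NAND F = T
m4 = d NAND b = F NAND T = T
m5 = c AND m4 = F AND T = F
m6 = c NAND m5 = F NAND F = T
m8 = m1 OR m4 = T OR T = T
m11 = m5 NAND m2 = F NAND T = T
m12 = m11 NAND m6 = T NAND T = F
m15 = m12 NAND m8 = F NAND T = T

m5 = F, m8 = T, m15 = T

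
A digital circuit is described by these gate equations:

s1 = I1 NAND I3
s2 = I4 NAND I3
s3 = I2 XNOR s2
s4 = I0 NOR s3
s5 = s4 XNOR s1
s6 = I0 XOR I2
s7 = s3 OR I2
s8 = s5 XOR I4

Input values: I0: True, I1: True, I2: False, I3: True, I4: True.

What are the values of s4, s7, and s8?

s4 = False; s7 = True; s8 = False

s1 = I1 NAND I3 = True NAND True = False
s2 = I4 NAND I3 = True NAND True = False
s3 = I2 XNOR s2 = False XNOR False = True
s4 = I0 NOR s3 = True NOR True = False
s5 = s4 XNOR s1 = False XNOR False = True
s7 = s3 OR I2 = True OR False = True
s8 = s5 XOR I4 = True XOR True = False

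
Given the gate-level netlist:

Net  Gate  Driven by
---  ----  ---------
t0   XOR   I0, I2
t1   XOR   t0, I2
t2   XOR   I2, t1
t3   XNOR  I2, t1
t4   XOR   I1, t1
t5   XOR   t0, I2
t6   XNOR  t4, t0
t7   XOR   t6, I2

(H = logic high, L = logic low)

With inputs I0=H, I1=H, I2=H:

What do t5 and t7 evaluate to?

t0 = I0 XOR I2 = H XOR H = L
t1 = t0 XOR I2 = L XOR H = H
t4 = I1 XOR t1 = H XOR H = L
t5 = t0 XOR I2 = L XOR H = H
t6 = t4 XNOR t0 = L XNOR L = H
t7 = t6 XOR I2 = H XOR H = L

t5 = H, t7 = L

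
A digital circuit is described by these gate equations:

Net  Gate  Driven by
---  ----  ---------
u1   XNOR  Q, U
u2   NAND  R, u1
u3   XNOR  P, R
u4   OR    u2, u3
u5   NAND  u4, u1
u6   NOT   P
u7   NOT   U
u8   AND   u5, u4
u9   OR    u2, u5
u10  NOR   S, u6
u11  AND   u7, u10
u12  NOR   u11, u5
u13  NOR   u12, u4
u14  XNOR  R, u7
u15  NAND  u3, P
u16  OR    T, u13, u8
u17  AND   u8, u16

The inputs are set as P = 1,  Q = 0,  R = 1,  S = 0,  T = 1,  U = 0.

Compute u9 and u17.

u9 = 0  u17 = 0

u1 = Q XNOR U = 0 XNOR 0 = 1
u2 = R NAND u1 = 1 NAND 1 = 0
u3 = P XNOR R = 1 XNOR 1 = 1
u4 = u2 OR u3 = 0 OR 1 = 1
u5 = u4 NAND u1 = 1 NAND 1 = 0
u6 = NOT P = NOT 1 = 0
u7 = NOT U = NOT 0 = 1
u8 = u5 AND u4 = 0 AND 1 = 0
u9 = u2 OR u5 = 0 OR 0 = 0
u10 = S NOR u6 = 0 NOR 0 = 1
u11 = u7 AND u10 = 1 AND 1 = 1
u12 = u11 NOR u5 = 1 NOR 0 = 0
u13 = u12 NOR u4 = 0 NOR 1 = 0
u16 = T OR u13 OR u8 = 1 OR 0 OR 0 = 1
u17 = u8 AND u16 = 0 AND 1 = 0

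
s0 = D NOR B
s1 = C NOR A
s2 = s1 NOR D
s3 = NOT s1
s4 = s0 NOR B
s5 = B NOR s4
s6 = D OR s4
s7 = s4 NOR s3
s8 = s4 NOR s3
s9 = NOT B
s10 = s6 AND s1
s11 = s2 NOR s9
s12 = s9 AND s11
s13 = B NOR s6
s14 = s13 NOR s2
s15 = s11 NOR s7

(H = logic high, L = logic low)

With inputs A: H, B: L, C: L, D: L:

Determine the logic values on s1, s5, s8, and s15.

s1 = L, s5 = H, s8 = L, s15 = H

s0 = D NOR B = L NOR L = H
s1 = C NOR A = L NOR H = L
s2 = s1 NOR D = L NOR L = H
s3 = NOT s1 = NOT L = H
s4 = s0 NOR B = H NOR L = L
s5 = B NOR s4 = L NOR L = H
s7 = s4 NOR s3 = L NOR H = L
s8 = s4 NOR s3 = L NOR H = L
s9 = NOT B = NOT L = H
s11 = s2 NOR s9 = H NOR H = L
s15 = s11 NOR s7 = L NOR L = H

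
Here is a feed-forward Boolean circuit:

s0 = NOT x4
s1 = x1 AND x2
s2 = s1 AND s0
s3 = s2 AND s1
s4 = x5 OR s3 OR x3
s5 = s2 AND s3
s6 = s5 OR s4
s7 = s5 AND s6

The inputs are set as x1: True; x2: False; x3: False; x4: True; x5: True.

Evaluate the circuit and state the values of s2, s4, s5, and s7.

s2 = False; s4 = True; s5 = False; s7 = False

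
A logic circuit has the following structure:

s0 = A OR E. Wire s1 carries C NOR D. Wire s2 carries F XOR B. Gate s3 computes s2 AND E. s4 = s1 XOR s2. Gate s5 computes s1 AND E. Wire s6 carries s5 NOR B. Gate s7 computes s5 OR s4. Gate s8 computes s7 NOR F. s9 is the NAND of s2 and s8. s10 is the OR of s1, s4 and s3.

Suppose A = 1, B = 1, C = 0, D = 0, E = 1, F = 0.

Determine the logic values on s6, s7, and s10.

s6 = 0  s7 = 1  s10 = 1

s1 = C NOR D = 0 NOR 0 = 1
s2 = F XOR B = 0 XOR 1 = 1
s3 = s2 AND E = 1 AND 1 = 1
s4 = s1 XOR s2 = 1 XOR 1 = 0
s5 = s1 AND E = 1 AND 1 = 1
s6 = s5 NOR B = 1 NOR 1 = 0
s7 = s5 OR s4 = 1 OR 0 = 1
s10 = s1 OR s4 OR s3 = 1 OR 0 OR 1 = 1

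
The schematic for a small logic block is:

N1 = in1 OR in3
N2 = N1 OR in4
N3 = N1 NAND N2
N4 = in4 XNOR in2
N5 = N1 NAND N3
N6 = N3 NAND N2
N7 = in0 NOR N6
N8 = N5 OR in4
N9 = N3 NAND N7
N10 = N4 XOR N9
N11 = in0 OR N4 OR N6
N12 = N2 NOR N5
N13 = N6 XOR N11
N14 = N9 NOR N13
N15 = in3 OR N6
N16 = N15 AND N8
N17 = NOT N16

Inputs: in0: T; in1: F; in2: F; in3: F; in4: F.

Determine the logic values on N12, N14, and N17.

N12 = F, N14 = F, N17 = F

N1 = in1 OR in3 = F OR F = F
N2 = N1 OR in4 = F OR F = F
N3 = N1 NAND N2 = F NAND F = T
N4 = in4 XNOR in2 = F XNOR F = T
N5 = N1 NAND N3 = F NAND T = T
N6 = N3 NAND N2 = T NAND F = T
N7 = in0 NOR N6 = T NOR T = F
N8 = N5 OR in4 = T OR F = T
N9 = N3 NAND N7 = T NAND F = T
N11 = in0 OR N4 OR N6 = T OR T OR T = T
N12 = N2 NOR N5 = F NOR T = F
N13 = N6 XOR N11 = T XOR T = F
N14 = N9 NOR N13 = T NOR F = F
N15 = in3 OR N6 = F OR T = T
N16 = N15 AND N8 = T AND T = T
N17 = NOT N16 = NOT T = F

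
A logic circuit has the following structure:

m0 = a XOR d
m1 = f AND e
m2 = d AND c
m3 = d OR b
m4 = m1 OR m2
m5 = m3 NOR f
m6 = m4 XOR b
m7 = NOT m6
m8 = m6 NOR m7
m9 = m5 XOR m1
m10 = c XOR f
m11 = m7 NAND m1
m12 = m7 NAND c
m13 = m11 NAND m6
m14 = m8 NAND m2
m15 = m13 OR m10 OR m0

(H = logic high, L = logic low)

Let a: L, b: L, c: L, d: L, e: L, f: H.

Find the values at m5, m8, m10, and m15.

m5 = L; m8 = L; m10 = H; m15 = H

m0 = a XOR d = L XOR L = L
m1 = f AND e = H AND L = L
m2 = d AND c = L AND L = L
m3 = d OR b = L OR L = L
m4 = m1 OR m2 = L OR L = L
m5 = m3 NOR f = L NOR H = L
m6 = m4 XOR b = L XOR L = L
m7 = NOT m6 = NOT L = H
m8 = m6 NOR m7 = L NOR H = L
m10 = c XOR f = L XOR H = H
m11 = m7 NAND m1 = H NAND L = H
m13 = m11 NAND m6 = H NAND L = H
m15 = m13 OR m10 OR m0 = H OR H OR L = H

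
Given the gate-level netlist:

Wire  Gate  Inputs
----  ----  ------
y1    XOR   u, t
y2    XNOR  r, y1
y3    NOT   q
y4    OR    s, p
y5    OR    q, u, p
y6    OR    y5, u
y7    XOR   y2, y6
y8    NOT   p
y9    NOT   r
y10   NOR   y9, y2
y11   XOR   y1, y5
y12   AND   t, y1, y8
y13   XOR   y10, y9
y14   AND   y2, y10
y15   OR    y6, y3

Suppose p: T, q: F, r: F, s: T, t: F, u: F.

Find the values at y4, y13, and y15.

y4 = T, y13 = T, y15 = T

y1 = u XOR t = F XOR F = F
y2 = r XNOR y1 = F XNOR F = T
y3 = NOT q = NOT F = T
y4 = s OR p = T OR T = T
y5 = q OR u OR p = F OR F OR T = T
y6 = y5 OR u = T OR F = T
y9 = NOT r = NOT F = T
y10 = y9 NOR y2 = T NOR T = F
y13 = y10 XOR y9 = F XOR T = T
y15 = y6 OR y3 = T OR T = T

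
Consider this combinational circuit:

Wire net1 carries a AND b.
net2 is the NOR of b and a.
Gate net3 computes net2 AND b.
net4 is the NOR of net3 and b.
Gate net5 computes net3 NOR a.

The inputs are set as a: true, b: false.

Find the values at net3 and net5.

net2 = b NOR a = false NOR true = false
net3 = net2 AND b = false AND false = false
net5 = net3 NOR a = false NOR true = false

net3 = false  net5 = false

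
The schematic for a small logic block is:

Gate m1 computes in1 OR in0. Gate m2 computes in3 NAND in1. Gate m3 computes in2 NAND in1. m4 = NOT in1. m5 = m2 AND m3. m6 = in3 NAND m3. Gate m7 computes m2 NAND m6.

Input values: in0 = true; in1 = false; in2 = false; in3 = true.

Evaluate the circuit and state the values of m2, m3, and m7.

m2 = in3 NAND in1 = true NAND false = true
m3 = in2 NAND in1 = false NAND false = true
m6 = in3 NAND m3 = true NAND true = false
m7 = m2 NAND m6 = true NAND false = true

m2 = true; m3 = true; m7 = true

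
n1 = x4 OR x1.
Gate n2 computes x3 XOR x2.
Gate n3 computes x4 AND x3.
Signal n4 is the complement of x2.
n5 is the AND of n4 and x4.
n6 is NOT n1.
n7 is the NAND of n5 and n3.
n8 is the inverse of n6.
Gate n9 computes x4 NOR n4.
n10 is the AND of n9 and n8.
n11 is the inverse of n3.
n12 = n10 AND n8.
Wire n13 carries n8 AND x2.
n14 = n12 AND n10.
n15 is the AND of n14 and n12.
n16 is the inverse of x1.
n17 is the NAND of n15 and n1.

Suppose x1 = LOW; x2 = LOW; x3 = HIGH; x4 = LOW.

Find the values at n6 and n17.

n1 = x4 OR x1 = LOW OR LOW = LOW
n4 = NOT x2 = NOT LOW = HIGH
n6 = NOT n1 = NOT LOW = HIGH
n8 = NOT n6 = NOT HIGH = LOW
n9 = x4 NOR n4 = LOW NOR HIGH = LOW
n10 = n9 AND n8 = LOW AND LOW = LOW
n12 = n10 AND n8 = LOW AND LOW = LOW
n14 = n12 AND n10 = LOW AND LOW = LOW
n15 = n14 AND n12 = LOW AND LOW = LOW
n17 = n15 NAND n1 = LOW NAND LOW = HIGH

n6 = HIGH, n17 = HIGH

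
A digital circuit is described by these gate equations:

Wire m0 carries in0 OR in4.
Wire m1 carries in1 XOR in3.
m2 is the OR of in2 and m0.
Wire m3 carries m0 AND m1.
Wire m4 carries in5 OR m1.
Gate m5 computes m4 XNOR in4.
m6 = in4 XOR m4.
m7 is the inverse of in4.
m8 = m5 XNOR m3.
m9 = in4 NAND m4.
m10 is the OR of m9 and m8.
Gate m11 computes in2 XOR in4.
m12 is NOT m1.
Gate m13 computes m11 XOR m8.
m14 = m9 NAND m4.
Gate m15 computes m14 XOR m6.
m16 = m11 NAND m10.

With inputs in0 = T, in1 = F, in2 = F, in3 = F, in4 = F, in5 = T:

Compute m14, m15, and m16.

m14 = F, m15 = T, m16 = T

m0 = in0 OR in4 = T OR F = T
m1 = in1 XOR in3 = F XOR F = F
m3 = m0 AND m1 = T AND F = F
m4 = in5 OR m1 = T OR F = T
m5 = m4 XNOR in4 = T XNOR F = F
m6 = in4 XOR m4 = F XOR T = T
m8 = m5 XNOR m3 = F XNOR F = T
m9 = in4 NAND m4 = F NAND T = T
m10 = m9 OR m8 = T OR T = T
m11 = in2 XOR in4 = F XOR F = F
m14 = m9 NAND m4 = T NAND T = F
m15 = m14 XOR m6 = F XOR T = T
m16 = m11 NAND m10 = F NAND T = T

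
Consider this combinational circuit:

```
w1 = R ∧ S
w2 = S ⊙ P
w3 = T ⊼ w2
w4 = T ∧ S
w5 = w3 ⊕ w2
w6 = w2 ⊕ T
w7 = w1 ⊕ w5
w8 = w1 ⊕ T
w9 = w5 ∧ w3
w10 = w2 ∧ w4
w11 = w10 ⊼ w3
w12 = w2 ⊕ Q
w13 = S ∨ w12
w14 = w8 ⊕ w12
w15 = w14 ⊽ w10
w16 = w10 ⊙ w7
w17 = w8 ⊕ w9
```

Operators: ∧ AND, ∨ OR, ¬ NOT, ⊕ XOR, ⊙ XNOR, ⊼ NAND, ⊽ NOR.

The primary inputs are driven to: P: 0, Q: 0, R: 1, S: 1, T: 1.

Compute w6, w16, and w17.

w1 = R AND S = 1 AND 1 = 1
w2 = S XNOR P = 1 XNOR 0 = 0
w3 = T NAND w2 = 1 NAND 0 = 1
w4 = T AND S = 1 AND 1 = 1
w5 = w3 XOR w2 = 1 XOR 0 = 1
w6 = w2 XOR T = 0 XOR 1 = 1
w7 = w1 XOR w5 = 1 XOR 1 = 0
w8 = w1 XOR T = 1 XOR 1 = 0
w9 = w5 AND w3 = 1 AND 1 = 1
w10 = w2 AND w4 = 0 AND 1 = 0
w16 = w10 XNOR w7 = 0 XNOR 0 = 1
w17 = w8 XOR w9 = 0 XOR 1 = 1

w6 = 1; w16 = 1; w17 = 1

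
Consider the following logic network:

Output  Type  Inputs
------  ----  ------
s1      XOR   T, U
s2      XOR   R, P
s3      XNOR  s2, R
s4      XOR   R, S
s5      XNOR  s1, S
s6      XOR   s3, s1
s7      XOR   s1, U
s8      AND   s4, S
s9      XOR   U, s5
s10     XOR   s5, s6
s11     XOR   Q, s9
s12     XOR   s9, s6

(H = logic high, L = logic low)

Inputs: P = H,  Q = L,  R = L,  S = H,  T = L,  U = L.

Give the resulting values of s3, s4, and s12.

s3 = L, s4 = H, s12 = L

s1 = T XOR U = L XOR L = L
s2 = R XOR P = L XOR H = H
s3 = s2 XNOR R = H XNOR L = L
s4 = R XOR S = L XOR H = H
s5 = s1 XNOR S = L XNOR H = L
s6 = s3 XOR s1 = L XOR L = L
s9 = U XOR s5 = L XOR L = L
s12 = s9 XOR s6 = L XOR L = L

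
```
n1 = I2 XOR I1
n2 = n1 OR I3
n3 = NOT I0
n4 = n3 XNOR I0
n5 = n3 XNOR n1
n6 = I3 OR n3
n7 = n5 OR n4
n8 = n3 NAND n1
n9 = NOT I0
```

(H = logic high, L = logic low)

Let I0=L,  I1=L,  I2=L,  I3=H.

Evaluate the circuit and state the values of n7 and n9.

n7 = L; n9 = H

n1 = I2 XOR I1 = L XOR L = L
n3 = NOT I0 = NOT L = H
n4 = n3 XNOR I0 = H XNOR L = L
n5 = n3 XNOR n1 = H XNOR L = L
n7 = n5 OR n4 = L OR L = L
n9 = NOT I0 = NOT L = H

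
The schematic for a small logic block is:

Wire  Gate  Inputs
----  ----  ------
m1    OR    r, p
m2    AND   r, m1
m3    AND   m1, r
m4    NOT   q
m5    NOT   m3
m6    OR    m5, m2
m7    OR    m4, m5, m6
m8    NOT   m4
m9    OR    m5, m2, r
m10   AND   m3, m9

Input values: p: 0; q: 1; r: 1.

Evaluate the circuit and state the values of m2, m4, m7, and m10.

m2 = 1, m4 = 0, m7 = 1, m10 = 1

m1 = r OR p = 1 OR 0 = 1
m2 = r AND m1 = 1 AND 1 = 1
m3 = m1 AND r = 1 AND 1 = 1
m4 = NOT q = NOT 1 = 0
m5 = NOT m3 = NOT 1 = 0
m6 = m5 OR m2 = 0 OR 1 = 1
m7 = m4 OR m5 OR m6 = 0 OR 0 OR 1 = 1
m9 = m5 OR m2 OR r = 0 OR 1 OR 1 = 1
m10 = m3 AND m9 = 1 AND 1 = 1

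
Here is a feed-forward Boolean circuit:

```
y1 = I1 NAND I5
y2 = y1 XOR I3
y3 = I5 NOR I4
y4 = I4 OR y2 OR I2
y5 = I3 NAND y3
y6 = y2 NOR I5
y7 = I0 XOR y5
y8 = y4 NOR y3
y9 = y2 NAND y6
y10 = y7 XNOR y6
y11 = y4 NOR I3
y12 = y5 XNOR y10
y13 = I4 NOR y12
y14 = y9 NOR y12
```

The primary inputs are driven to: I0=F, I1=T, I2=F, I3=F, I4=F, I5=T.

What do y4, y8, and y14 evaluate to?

y4 = F; y8 = T; y14 = F

y1 = I1 NAND I5 = T NAND T = F
y2 = y1 XOR I3 = F XOR F = F
y3 = I5 NOR I4 = T NOR F = F
y4 = I4 OR y2 OR I2 = F OR F OR F = F
y5 = I3 NAND y3 = F NAND F = T
y6 = y2 NOR I5 = F NOR T = F
y7 = I0 XOR y5 = F XOR T = T
y8 = y4 NOR y3 = F NOR F = T
y9 = y2 NAND y6 = F NAND F = T
y10 = y7 XNOR y6 = T XNOR F = F
y12 = y5 XNOR y10 = T XNOR F = F
y14 = y9 NOR y12 = T NOR F = F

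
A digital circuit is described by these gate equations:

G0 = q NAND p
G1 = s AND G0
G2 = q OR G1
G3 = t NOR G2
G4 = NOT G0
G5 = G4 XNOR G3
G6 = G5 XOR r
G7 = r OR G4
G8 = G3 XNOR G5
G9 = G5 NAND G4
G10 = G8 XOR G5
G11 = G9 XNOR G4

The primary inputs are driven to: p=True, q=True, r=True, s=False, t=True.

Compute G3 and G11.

G3 = False, G11 = True

G0 = q NAND p = True NAND True = False
G1 = s AND G0 = False AND False = False
G2 = q OR G1 = True OR False = True
G3 = t NOR G2 = True NOR True = False
G4 = NOT G0 = NOT False = True
G5 = G4 XNOR G3 = True XNOR False = False
G9 = G5 NAND G4 = False NAND True = True
G11 = G9 XNOR G4 = True XNOR True = True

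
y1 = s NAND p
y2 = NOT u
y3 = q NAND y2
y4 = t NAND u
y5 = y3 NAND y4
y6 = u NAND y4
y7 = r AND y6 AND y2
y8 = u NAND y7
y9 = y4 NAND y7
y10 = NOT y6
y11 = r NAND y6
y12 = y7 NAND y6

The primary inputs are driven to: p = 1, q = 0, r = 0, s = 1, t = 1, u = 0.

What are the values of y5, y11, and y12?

y5 = 0, y11 = 1, y12 = 1

y2 = NOT u = NOT 0 = 1
y3 = q NAND y2 = 0 NAND 1 = 1
y4 = t NAND u = 1 NAND 0 = 1
y5 = y3 NAND y4 = 1 NAND 1 = 0
y6 = u NAND y4 = 0 NAND 1 = 1
y7 = r AND y6 AND y2 = 0 AND 1 AND 1 = 0
y11 = r NAND y6 = 0 NAND 1 = 1
y12 = y7 NAND y6 = 0 NAND 1 = 1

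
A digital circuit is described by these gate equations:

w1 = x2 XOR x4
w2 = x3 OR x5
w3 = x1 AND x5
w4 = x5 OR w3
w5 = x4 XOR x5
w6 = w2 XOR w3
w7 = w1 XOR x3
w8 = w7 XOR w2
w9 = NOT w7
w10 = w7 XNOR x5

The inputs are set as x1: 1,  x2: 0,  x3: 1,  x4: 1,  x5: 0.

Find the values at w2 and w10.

w1 = x2 XOR x4 = 0 XOR 1 = 1
w2 = x3 OR x5 = 1 OR 0 = 1
w7 = w1 XOR x3 = 1 XOR 1 = 0
w10 = w7 XNOR x5 = 0 XNOR 0 = 1

w2 = 1; w10 = 1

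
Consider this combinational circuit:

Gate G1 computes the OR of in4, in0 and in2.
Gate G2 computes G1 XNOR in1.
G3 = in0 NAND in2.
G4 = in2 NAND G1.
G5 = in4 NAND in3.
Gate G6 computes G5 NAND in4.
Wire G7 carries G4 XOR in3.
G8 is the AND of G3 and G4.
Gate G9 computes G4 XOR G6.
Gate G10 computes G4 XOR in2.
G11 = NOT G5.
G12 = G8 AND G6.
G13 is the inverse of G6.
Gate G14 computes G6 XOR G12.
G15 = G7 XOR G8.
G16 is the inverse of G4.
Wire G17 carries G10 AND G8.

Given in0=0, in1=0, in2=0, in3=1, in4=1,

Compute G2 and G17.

G2 = 0, G17 = 1

G1 = in4 OR in0 OR in2 = 1 OR 0 OR 0 = 1
G2 = G1 XNOR in1 = 1 XNOR 0 = 0
G3 = in0 NAND in2 = 0 NAND 0 = 1
G4 = in2 NAND G1 = 0 NAND 1 = 1
G8 = G3 AND G4 = 1 AND 1 = 1
G10 = G4 XOR in2 = 1 XOR 0 = 1
G17 = G10 AND G8 = 1 AND 1 = 1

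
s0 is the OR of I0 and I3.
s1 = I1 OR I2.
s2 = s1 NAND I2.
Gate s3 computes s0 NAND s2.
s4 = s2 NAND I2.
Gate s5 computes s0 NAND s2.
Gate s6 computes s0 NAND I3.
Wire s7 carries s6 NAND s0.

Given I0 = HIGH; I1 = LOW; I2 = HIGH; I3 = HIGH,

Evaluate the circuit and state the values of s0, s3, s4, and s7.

s0 = I0 OR I3 = HIGH OR HIGH = HIGH
s1 = I1 OR I2 = LOW OR HIGH = HIGH
s2 = s1 NAND I2 = HIGH NAND HIGH = LOW
s3 = s0 NAND s2 = HIGH NAND LOW = HIGH
s4 = s2 NAND I2 = LOW NAND HIGH = HIGH
s6 = s0 NAND I3 = HIGH NAND HIGH = LOW
s7 = s6 NAND s0 = LOW NAND HIGH = HIGH

s0 = HIGH  s3 = HIGH  s4 = HIGH  s7 = HIGH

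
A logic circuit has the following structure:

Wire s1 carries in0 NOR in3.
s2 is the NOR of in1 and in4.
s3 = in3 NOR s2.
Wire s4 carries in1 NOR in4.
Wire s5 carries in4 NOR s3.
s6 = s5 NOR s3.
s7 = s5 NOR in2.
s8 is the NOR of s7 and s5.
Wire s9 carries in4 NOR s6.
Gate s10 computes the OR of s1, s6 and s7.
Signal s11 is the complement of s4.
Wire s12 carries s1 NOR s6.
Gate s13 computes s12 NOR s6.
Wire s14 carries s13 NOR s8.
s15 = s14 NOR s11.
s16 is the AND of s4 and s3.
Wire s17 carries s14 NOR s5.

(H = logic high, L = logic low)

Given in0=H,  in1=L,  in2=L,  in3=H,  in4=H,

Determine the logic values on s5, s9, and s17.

s5 = L, s9 = L, s17 = L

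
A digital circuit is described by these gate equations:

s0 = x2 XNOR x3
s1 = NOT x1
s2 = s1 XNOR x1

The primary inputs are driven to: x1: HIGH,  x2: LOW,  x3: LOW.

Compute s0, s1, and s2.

s0 = x2 XNOR x3 = LOW XNOR LOW = HIGH
s1 = NOT x1 = NOT HIGH = LOW
s2 = s1 XNOR x1 = LOW XNOR HIGH = LOW

s0 = HIGH, s1 = LOW, s2 = LOW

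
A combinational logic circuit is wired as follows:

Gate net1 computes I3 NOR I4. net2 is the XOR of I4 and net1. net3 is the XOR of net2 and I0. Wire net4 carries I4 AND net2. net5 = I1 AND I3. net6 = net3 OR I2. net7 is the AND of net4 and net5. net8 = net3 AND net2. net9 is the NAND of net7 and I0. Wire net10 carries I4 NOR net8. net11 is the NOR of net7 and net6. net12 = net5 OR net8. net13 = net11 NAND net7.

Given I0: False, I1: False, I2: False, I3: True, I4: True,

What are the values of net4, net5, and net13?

net4 = True, net5 = False, net13 = True

net1 = I3 NOR I4 = True NOR True = False
net2 = I4 XOR net1 = True XOR False = True
net3 = net2 XOR I0 = True XOR False = True
net4 = I4 AND net2 = True AND True = True
net5 = I1 AND I3 = False AND True = False
net6 = net3 OR I2 = True OR False = True
net7 = net4 AND net5 = True AND False = False
net11 = net7 NOR net6 = False NOR True = False
net13 = net11 NAND net7 = False NAND False = True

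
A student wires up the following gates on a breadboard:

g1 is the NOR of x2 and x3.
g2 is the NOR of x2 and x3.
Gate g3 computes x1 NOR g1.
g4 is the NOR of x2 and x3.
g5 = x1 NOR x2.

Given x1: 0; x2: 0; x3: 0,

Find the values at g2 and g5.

g2 = 1, g5 = 1

g2 = x2 NOR x3 = 0 NOR 0 = 1
g5 = x1 NOR x2 = 0 NOR 0 = 1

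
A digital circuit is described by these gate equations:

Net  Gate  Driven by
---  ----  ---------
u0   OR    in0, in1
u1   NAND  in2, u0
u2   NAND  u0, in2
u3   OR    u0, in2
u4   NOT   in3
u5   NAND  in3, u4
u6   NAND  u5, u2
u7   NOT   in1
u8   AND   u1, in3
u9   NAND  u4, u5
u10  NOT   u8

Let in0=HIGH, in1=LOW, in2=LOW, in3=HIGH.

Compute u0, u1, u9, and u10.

u0 = HIGH, u1 = HIGH, u9 = HIGH, u10 = LOW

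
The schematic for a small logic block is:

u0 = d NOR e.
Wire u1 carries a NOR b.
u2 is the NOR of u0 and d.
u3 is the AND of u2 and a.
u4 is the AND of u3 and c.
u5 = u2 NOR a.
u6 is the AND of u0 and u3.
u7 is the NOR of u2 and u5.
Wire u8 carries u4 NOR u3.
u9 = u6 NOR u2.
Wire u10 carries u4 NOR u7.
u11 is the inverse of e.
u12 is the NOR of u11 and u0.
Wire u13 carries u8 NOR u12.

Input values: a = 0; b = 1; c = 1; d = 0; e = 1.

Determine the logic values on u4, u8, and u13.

u0 = d NOR e = 0 NOR 1 = 0
u2 = u0 NOR d = 0 NOR 0 = 1
u3 = u2 AND a = 1 AND 0 = 0
u4 = u3 AND c = 0 AND 1 = 0
u8 = u4 NOR u3 = 0 NOR 0 = 1
u11 = NOT e = NOT 1 = 0
u12 = u11 NOR u0 = 0 NOR 0 = 1
u13 = u8 NOR u12 = 1 NOR 1 = 0

u4 = 0, u8 = 1, u13 = 0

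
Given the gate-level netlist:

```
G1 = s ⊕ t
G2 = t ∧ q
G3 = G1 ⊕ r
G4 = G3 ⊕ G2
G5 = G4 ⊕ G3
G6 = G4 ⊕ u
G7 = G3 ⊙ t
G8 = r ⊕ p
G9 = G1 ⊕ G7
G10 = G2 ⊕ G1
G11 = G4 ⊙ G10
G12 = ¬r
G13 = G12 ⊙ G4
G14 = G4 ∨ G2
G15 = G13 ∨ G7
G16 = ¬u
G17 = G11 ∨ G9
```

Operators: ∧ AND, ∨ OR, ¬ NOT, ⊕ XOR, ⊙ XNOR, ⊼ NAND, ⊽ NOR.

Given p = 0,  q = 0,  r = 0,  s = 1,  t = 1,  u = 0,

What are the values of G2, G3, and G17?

G1 = s XOR t = 1 XOR 1 = 0
G2 = t AND q = 1 AND 0 = 0
G3 = G1 XOR r = 0 XOR 0 = 0
G4 = G3 XOR G2 = 0 XOR 0 = 0
G7 = G3 XNOR t = 0 XNOR 1 = 0
G9 = G1 XOR G7 = 0 XOR 0 = 0
G10 = G2 XOR G1 = 0 XOR 0 = 0
G11 = G4 XNOR G10 = 0 XNOR 0 = 1
G17 = G11 OR G9 = 1 OR 0 = 1

G2 = 0  G3 = 0  G17 = 1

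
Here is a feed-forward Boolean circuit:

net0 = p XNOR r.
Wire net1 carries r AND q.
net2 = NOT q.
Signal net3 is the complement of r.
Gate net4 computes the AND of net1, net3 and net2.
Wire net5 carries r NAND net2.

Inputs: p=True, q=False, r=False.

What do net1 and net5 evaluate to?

net1 = False; net5 = True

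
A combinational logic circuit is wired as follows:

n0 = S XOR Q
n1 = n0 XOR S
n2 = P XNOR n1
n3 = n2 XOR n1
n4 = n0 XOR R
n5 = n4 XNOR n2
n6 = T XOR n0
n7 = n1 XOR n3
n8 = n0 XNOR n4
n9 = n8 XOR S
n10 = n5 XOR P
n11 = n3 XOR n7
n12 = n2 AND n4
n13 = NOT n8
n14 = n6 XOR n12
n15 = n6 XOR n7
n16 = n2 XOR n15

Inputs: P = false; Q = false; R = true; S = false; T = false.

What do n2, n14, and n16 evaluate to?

n2 = true; n14 = true; n16 = false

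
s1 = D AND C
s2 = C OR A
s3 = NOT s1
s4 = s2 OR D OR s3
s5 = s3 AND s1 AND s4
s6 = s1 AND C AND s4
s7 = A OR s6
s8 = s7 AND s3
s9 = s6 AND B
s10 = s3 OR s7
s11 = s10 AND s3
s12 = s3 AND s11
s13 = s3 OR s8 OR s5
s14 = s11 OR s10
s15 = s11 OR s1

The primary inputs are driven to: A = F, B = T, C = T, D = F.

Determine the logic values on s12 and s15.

s1 = D AND C = F AND T = F
s2 = C OR A = T OR F = T
s3 = NOT s1 = NOT F = T
s4 = s2 OR D OR s3 = T OR F OR T = T
s6 = s1 AND C AND s4 = F AND T AND T = F
s7 = A OR s6 = F OR F = F
s10 = s3 OR s7 = T OR F = T
s11 = s10 AND s3 = T AND T = T
s12 = s3 AND s11 = T AND T = T
s15 = s11 OR s1 = T OR F = T

s12 = T  s15 = T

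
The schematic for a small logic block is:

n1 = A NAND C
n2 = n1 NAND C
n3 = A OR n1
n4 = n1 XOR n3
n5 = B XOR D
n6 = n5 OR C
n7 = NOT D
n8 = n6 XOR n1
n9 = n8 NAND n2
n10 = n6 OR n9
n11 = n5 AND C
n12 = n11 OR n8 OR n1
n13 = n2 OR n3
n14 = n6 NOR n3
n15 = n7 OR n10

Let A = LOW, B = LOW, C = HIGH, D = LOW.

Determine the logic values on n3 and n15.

n3 = HIGH, n15 = HIGH

n1 = A NAND C = LOW NAND HIGH = HIGH
n2 = n1 NAND C = HIGH NAND HIGH = LOW
n3 = A OR n1 = LOW OR HIGH = HIGH
n5 = B XOR D = LOW XOR LOW = LOW
n6 = n5 OR C = LOW OR HIGH = HIGH
n7 = NOT D = NOT LOW = HIGH
n8 = n6 XOR n1 = HIGH XOR HIGH = LOW
n9 = n8 NAND n2 = LOW NAND LOW = HIGH
n10 = n6 OR n9 = HIGH OR HIGH = HIGH
n15 = n7 OR n10 = HIGH OR HIGH = HIGH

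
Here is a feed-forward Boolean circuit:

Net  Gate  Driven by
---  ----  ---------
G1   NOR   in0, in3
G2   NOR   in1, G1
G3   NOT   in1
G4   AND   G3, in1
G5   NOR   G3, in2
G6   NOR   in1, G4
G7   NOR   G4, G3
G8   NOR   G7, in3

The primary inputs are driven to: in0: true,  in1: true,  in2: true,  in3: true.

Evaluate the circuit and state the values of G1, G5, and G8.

G1 = false, G5 = false, G8 = false

G1 = in0 NOR in3 = true NOR true = false
G3 = NOT in1 = NOT true = false
G4 = G3 AND in1 = false AND true = false
G5 = G3 NOR in2 = false NOR true = false
G7 = G4 NOR G3 = false NOR false = true
G8 = G7 NOR in3 = true NOR true = false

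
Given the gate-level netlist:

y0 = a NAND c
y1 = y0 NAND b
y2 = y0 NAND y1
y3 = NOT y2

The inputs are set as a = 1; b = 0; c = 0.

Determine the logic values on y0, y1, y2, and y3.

y0 = a NAND c = 1 NAND 0 = 1
y1 = y0 NAND b = 1 NAND 0 = 1
y2 = y0 NAND y1 = 1 NAND 1 = 0
y3 = NOT y2 = NOT 0 = 1

y0 = 1, y1 = 1, y2 = 0, y3 = 1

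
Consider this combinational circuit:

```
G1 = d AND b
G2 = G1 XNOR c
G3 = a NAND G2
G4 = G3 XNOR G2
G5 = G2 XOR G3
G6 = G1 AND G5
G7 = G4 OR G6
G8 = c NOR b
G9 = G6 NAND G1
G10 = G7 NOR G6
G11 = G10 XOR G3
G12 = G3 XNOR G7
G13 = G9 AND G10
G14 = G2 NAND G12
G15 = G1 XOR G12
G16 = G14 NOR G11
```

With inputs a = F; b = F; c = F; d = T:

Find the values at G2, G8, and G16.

G2 = T, G8 = T, G16 = F

G1 = d AND b = T AND F = F
G2 = G1 XNOR c = F XNOR F = T
G3 = a NAND G2 = F NAND T = T
G4 = G3 XNOR G2 = T XNOR T = T
G5 = G2 XOR G3 = T XOR T = F
G6 = G1 AND G5 = F AND F = F
G7 = G4 OR G6 = T OR F = T
G8 = c NOR b = F NOR F = T
G10 = G7 NOR G6 = T NOR F = F
G11 = G10 XOR G3 = F XOR T = T
G12 = G3 XNOR G7 = T XNOR T = T
G14 = G2 NAND G12 = T NAND T = F
G16 = G14 NOR G11 = F NOR T = F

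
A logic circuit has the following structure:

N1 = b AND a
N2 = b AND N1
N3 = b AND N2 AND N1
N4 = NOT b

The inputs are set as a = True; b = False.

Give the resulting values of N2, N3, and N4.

N2 = False  N3 = False  N4 = True

N1 = b AND a = False AND True = False
N2 = b AND N1 = False AND False = False
N3 = b AND N2 AND N1 = False AND False AND False = False
N4 = NOT b = NOT False = True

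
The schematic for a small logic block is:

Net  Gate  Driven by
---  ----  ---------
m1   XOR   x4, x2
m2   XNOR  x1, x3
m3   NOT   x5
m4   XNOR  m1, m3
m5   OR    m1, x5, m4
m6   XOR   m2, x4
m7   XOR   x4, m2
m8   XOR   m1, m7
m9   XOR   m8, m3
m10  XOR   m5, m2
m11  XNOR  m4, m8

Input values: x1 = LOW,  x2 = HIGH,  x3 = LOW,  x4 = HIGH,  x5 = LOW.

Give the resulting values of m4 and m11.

m1 = x4 XOR x2 = HIGH XOR HIGH = LOW
m2 = x1 XNOR x3 = LOW XNOR LOW = HIGH
m3 = NOT x5 = NOT LOW = HIGH
m4 = m1 XNOR m3 = LOW XNOR HIGH = LOW
m7 = x4 XOR m2 = HIGH XOR HIGH = LOW
m8 = m1 XOR m7 = LOW XOR LOW = LOW
m11 = m4 XNOR m8 = LOW XNOR LOW = HIGH

m4 = LOW  m11 = HIGH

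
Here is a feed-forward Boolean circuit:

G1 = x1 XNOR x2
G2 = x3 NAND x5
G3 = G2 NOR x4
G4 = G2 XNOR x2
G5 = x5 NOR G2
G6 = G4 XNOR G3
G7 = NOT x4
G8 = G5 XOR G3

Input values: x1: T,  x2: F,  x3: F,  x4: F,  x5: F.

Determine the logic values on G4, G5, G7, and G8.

G2 = x3 NAND x5 = F NAND F = T
G3 = G2 NOR x4 = T NOR F = F
G4 = G2 XNOR x2 = T XNOR F = F
G5 = x5 NOR G2 = F NOR T = F
G7 = NOT x4 = NOT F = T
G8 = G5 XOR G3 = F XOR F = F

G4 = F; G5 = F; G7 = T; G8 = F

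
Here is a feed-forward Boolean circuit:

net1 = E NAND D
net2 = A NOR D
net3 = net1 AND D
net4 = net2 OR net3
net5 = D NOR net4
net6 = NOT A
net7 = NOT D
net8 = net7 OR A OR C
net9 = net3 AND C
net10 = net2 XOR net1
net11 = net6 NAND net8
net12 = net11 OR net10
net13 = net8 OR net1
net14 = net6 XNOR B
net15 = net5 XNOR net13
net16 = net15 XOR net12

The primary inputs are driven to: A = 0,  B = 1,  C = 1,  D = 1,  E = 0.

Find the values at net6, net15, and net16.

net6 = 1, net15 = 0, net16 = 1

net1 = E NAND D = 0 NAND 1 = 1
net2 = A NOR D = 0 NOR 1 = 0
net3 = net1 AND D = 1 AND 1 = 1
net4 = net2 OR net3 = 0 OR 1 = 1
net5 = D NOR net4 = 1 NOR 1 = 0
net6 = NOT A = NOT 0 = 1
net7 = NOT D = NOT 1 = 0
net8 = net7 OR A OR C = 0 OR 0 OR 1 = 1
net10 = net2 XOR net1 = 0 XOR 1 = 1
net11 = net6 NAND net8 = 1 NAND 1 = 0
net12 = net11 OR net10 = 0 OR 1 = 1
net13 = net8 OR net1 = 1 OR 1 = 1
net15 = net5 XNOR net13 = 0 XNOR 1 = 0
net16 = net15 XOR net12 = 0 XOR 1 = 1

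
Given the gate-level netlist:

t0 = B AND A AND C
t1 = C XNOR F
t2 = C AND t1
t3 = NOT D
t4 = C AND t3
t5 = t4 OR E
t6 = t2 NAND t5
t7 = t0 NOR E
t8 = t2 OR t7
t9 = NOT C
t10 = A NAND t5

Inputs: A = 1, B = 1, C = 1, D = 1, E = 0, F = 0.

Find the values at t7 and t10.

t7 = 0  t10 = 1

t0 = B AND A AND C = 1 AND 1 AND 1 = 1
t3 = NOT D = NOT 1 = 0
t4 = C AND t3 = 1 AND 0 = 0
t5 = t4 OR E = 0 OR 0 = 0
t7 = t0 NOR E = 1 NOR 0 = 0
t10 = A NAND t5 = 1 NAND 0 = 1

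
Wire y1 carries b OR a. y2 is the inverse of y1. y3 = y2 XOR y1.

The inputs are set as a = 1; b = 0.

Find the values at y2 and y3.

y2 = 0; y3 = 1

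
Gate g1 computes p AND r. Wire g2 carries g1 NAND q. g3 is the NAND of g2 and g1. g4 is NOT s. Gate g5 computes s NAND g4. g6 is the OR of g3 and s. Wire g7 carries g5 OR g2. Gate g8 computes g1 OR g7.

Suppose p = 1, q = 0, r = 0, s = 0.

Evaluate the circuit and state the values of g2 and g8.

g1 = p AND r = 1 AND 0 = 0
g2 = g1 NAND q = 0 NAND 0 = 1
g4 = NOT s = NOT 0 = 1
g5 = s NAND g4 = 0 NAND 1 = 1
g7 = g5 OR g2 = 1 OR 1 = 1
g8 = g1 OR g7 = 0 OR 1 = 1

g2 = 1  g8 = 1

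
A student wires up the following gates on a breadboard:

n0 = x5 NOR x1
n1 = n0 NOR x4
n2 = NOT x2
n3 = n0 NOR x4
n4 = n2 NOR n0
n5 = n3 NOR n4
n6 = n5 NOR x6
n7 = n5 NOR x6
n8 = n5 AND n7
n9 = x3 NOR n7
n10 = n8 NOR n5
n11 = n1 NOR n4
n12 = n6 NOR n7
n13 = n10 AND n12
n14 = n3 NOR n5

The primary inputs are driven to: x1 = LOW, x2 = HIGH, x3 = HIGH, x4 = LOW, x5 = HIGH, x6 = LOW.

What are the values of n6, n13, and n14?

n6 = HIGH, n13 = LOW, n14 = LOW

n0 = x5 NOR x1 = HIGH NOR LOW = LOW
n2 = NOT x2 = NOT HIGH = LOW
n3 = n0 NOR x4 = LOW NOR LOW = HIGH
n4 = n2 NOR n0 = LOW NOR LOW = HIGH
n5 = n3 NOR n4 = HIGH NOR HIGH = LOW
n6 = n5 NOR x6 = LOW NOR LOW = HIGH
n7 = n5 NOR x6 = LOW NOR LOW = HIGH
n8 = n5 AND n7 = LOW AND HIGH = LOW
n10 = n8 NOR n5 = LOW NOR LOW = HIGH
n12 = n6 NOR n7 = HIGH NOR HIGH = LOW
n13 = n10 AND n12 = HIGH AND LOW = LOW
n14 = n3 NOR n5 = HIGH NOR LOW = LOW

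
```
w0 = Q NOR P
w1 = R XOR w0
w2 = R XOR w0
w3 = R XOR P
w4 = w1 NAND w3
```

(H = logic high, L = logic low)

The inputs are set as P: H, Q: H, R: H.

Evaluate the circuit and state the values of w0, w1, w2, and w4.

w0 = L, w1 = H, w2 = H, w4 = H

w0 = Q NOR P = H NOR H = L
w1 = R XOR w0 = H XOR L = H
w2 = R XOR w0 = H XOR L = H
w3 = R XOR P = H XOR H = L
w4 = w1 NAND w3 = H NAND L = H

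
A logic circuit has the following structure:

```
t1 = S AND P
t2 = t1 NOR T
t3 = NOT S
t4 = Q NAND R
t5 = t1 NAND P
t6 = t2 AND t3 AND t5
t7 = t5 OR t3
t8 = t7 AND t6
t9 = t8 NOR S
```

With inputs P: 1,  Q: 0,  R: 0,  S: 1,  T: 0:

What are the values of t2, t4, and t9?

t2 = 0; t4 = 1; t9 = 0

t1 = S AND P = 1 AND 1 = 1
t2 = t1 NOR T = 1 NOR 0 = 0
t3 = NOT S = NOT 1 = 0
t4 = Q NAND R = 0 NAND 0 = 1
t5 = t1 NAND P = 1 NAND 1 = 0
t6 = t2 AND t3 AND t5 = 0 AND 0 AND 0 = 0
t7 = t5 OR t3 = 0 OR 0 = 0
t8 = t7 AND t6 = 0 AND 0 = 0
t9 = t8 NOR S = 0 NOR 1 = 0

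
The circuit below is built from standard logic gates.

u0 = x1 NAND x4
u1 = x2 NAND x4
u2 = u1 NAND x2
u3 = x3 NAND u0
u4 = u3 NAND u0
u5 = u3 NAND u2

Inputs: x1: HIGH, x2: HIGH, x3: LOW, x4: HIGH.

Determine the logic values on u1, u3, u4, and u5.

u1 = LOW; u3 = HIGH; u4 = HIGH; u5 = LOW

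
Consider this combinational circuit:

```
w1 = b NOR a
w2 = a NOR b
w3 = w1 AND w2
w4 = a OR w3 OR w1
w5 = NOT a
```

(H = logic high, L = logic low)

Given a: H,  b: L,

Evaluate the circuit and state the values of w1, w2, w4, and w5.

w1 = L  w2 = L  w4 = H  w5 = L

w1 = b NOR a = L NOR H = L
w2 = a NOR b = H NOR L = L
w3 = w1 AND w2 = L AND L = L
w4 = a OR w3 OR w1 = H OR L OR L = H
w5 = NOT a = NOT H = L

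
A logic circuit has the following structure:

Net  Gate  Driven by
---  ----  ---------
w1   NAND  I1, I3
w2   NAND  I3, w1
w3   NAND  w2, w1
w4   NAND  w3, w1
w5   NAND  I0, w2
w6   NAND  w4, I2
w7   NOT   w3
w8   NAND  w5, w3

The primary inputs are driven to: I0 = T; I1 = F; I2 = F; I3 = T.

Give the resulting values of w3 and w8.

w1 = I1 NAND I3 = F NAND T = T
w2 = I3 NAND w1 = T NAND T = F
w3 = w2 NAND w1 = F NAND T = T
w5 = I0 NAND w2 = T NAND F = T
w8 = w5 NAND w3 = T NAND T = F

w3 = T; w8 = F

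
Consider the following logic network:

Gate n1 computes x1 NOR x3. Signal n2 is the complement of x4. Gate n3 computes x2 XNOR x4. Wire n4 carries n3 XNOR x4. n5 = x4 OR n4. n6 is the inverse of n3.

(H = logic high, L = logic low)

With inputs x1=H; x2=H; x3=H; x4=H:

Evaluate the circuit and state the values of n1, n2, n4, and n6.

n1 = L, n2 = L, n4 = H, n6 = L

n1 = x1 NOR x3 = H NOR H = L
n2 = NOT x4 = NOT H = L
n3 = x2 XNOR x4 = H XNOR H = H
n4 = n3 XNOR x4 = H XNOR H = H
n6 = NOT n3 = NOT H = L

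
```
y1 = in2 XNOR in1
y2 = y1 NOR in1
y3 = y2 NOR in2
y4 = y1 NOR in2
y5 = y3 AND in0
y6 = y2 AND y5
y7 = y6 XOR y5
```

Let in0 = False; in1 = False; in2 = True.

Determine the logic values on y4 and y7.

y1 = in2 XNOR in1 = True XNOR False = False
y2 = y1 NOR in1 = False NOR False = True
y3 = y2 NOR in2 = True NOR True = False
y4 = y1 NOR in2 = False NOR True = False
y5 = y3 AND in0 = False AND False = False
y6 = y2 AND y5 = True AND False = False
y7 = y6 XOR y5 = False XOR False = False

y4 = False, y7 = False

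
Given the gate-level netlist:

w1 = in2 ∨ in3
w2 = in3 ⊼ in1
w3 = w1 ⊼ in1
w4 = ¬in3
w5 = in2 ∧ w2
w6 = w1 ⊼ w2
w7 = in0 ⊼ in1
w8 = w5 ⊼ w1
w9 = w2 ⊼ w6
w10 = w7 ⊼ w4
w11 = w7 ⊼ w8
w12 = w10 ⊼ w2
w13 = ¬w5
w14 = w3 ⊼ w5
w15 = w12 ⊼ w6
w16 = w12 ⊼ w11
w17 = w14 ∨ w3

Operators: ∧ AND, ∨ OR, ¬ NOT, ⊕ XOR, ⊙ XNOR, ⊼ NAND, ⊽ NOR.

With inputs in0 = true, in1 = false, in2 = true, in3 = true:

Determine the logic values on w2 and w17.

w1 = in2 OR in3 = true OR true = true
w2 = in3 NAND in1 = true NAND false = true
w3 = w1 NAND in1 = true NAND false = true
w5 = in2 AND w2 = true AND true = true
w14 = w3 NAND w5 = true NAND true = false
w17 = w14 OR w3 = false OR true = true

w2 = true  w17 = true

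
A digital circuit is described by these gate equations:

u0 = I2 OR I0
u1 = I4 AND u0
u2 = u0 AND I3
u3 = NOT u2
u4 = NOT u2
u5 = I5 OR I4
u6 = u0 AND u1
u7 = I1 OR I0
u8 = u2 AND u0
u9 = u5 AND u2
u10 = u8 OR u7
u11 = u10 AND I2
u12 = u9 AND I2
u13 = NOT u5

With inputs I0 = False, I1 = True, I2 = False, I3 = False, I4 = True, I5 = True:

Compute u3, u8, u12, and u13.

u3 = True  u8 = False  u12 = False  u13 = False

u0 = I2 OR I0 = False OR False = False
u2 = u0 AND I3 = False AND False = False
u3 = NOT u2 = NOT False = True
u5 = I5 OR I4 = True OR True = True
u8 = u2 AND u0 = False AND False = False
u9 = u5 AND u2 = True AND False = False
u12 = u9 AND I2 = False AND False = False
u13 = NOT u5 = NOT True = False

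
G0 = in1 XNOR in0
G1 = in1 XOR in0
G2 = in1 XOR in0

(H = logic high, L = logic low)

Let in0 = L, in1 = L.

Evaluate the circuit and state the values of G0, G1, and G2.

G0 = H, G1 = L, G2 = L

G0 = in1 XNOR in0 = L XNOR L = H
G1 = in1 XOR in0 = L XOR L = L
G2 = in1 XOR in0 = L XOR L = L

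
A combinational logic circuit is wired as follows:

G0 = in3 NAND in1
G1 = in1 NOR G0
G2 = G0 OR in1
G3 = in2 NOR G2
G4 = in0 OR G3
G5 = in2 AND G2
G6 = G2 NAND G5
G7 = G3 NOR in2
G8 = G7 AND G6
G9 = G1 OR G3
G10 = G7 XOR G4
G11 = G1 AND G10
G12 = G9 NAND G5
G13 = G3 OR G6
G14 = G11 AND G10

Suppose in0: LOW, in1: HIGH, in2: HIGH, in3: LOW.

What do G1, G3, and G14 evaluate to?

G0 = in3 NAND in1 = LOW NAND HIGH = HIGH
G1 = in1 NOR G0 = HIGH NOR HIGH = LOW
G2 = G0 OR in1 = HIGH OR HIGH = HIGH
G3 = in2 NOR G2 = HIGH NOR HIGH = LOW
G4 = in0 OR G3 = LOW OR LOW = LOW
G7 = G3 NOR in2 = LOW NOR HIGH = LOW
G10 = G7 XOR G4 = LOW XOR LOW = LOW
G11 = G1 AND G10 = LOW AND LOW = LOW
G14 = G11 AND G10 = LOW AND LOW = LOW

G1 = LOW; G3 = LOW; G14 = LOW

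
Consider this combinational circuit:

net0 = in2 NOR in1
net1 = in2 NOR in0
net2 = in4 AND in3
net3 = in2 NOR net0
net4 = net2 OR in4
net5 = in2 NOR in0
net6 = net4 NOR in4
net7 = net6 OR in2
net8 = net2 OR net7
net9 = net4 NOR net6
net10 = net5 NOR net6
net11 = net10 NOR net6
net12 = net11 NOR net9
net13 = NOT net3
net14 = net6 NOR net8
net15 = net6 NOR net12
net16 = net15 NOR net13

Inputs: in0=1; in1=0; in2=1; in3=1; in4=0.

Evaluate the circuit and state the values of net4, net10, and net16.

net4 = 0; net10 = 0; net16 = 0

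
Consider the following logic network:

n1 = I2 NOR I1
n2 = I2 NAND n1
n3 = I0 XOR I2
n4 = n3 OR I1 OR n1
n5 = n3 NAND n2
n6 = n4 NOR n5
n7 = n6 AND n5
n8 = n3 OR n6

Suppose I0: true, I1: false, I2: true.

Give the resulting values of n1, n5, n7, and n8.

n1 = false, n5 = true, n7 = false, n8 = false

n1 = I2 NOR I1 = true NOR false = false
n2 = I2 NAND n1 = true NAND false = true
n3 = I0 XOR I2 = true XOR true = false
n4 = n3 OR I1 OR n1 = false OR false OR false = false
n5 = n3 NAND n2 = false NAND true = true
n6 = n4 NOR n5 = false NOR true = false
n7 = n6 AND n5 = false AND true = false
n8 = n3 OR n6 = false OR false = false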